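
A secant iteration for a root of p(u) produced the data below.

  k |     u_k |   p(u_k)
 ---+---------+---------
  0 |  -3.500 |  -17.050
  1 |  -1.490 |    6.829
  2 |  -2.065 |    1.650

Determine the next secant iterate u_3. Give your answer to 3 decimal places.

-2.248

u_3 = -2.065 − 1.650·(-2.065 − (-1.490)) / (1.650 − 6.829)
   = -2.065 − (-0.94875)/(-5.17900) = -2.24819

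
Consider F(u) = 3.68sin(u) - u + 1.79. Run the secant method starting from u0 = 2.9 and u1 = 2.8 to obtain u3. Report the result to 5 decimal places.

F(2.9) = -0.2295625, F(2.8) = 0.2227564
u2 = 2.8000000 − 0.2227564·(2.8000000 − 2.9000000) / (0.2227564 − (-0.2295625)) = 2.8000000 − (-0.0222756)/(0.4523189) = 2.8492476
F(2.8492476) = 0.0013229
u3 = 2.8492476 − 0.0013229·(2.8492476 − 2.8000000) / (0.0013229 − 0.2227564) = 2.8492476 − (0.0000652)/(-0.2214335) = 2.8495419

2.84954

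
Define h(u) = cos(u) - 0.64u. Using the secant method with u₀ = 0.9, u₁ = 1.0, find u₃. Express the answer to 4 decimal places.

h(0.9) = 0.045610, h(1.0) = -0.099698
u₂ = 1.000000 − (-0.099698)·(1.000000 − 0.900000) / (-0.099698 − 0.045610) = 1.000000 − (-0.009970)/(-0.145308) = 0.931389
h(0.931389) = 0.000632
u₃ = 0.931389 − 0.000632·(0.931389 − 1.000000) / (0.000632 − (-0.099698)) = 0.931389 − (-0.000043)/(0.100329) = 0.931821

0.9318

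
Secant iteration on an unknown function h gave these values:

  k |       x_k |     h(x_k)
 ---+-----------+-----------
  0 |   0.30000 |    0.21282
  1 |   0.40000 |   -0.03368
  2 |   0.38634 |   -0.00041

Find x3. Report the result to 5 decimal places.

0.38617

x3 = 0.38634 − (-0.00041)·(0.38634 − 0.40000) / (-0.00041 − (-0.03368))
   = 0.38634 − (0.0000056)/(0.0332700) = 0.3861717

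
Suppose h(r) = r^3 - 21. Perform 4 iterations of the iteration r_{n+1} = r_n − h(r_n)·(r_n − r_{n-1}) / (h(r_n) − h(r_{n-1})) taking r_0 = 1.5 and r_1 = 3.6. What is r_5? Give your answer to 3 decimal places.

h(1.5) = -17.62500, h(3.6) = 25.65600
r_2 = 3.60000 − 25.65600·(3.60000 − 1.50000) / (25.65600 − (-17.62500)) = 3.60000 − (53.87760)/(43.28100) = 2.35517
h(2.35517) = -7.93633
r_3 = 2.35517 − (-7.93633)·(2.35517 − 3.60000) / (-7.93633 − 25.65600) = 2.35517 − (9.87940)/(-33.59233) = 2.64926
h(2.64926) = -2.40587
r_4 = 2.64926 − (-2.40587)·(2.64926 − 2.35517) / (-2.40587 − (-7.93633)) = 2.64926 − (-0.70756)/(5.53045) = 2.77720
h(2.77720) = 0.42017
r_5 = 2.77720 − 0.42017·(2.77720 − 2.64926) / (0.42017 − (-2.40587)) = 2.77720 − (0.05376)/(2.82604) = 2.75818

2.758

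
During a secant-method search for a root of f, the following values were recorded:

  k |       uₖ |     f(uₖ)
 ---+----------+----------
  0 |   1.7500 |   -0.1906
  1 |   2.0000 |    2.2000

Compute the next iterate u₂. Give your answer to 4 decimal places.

u₂ = 2.0000 − 2.2000·(2.0000 − 1.7500) / (2.2000 − (-0.1906))
   = 2.0000 − (0.550000)/(2.390600) = 1.769932

1.7699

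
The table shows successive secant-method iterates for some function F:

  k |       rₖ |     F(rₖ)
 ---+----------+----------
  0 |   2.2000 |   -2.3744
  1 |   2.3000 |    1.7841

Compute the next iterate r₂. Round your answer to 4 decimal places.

r₂ = 2.3000 − 1.7841·(2.3000 − 2.2000) / (1.7841 − (-2.3744))
   = 2.3000 − (0.178410)/(4.158500) = 2.257098

2.2571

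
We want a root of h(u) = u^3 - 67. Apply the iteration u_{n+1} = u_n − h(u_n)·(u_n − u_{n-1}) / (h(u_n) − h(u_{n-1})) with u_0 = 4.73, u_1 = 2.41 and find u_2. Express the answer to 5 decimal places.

3.74911

h(4.73) = 38.8238170, h(2.41) = -53.0024790
u_2 = 2.4100000 − (-53.0024790)·(2.4100000 − 4.7300000) / (-53.0024790 − 38.8238170) = 2.4100000 − (122.9657513)/(-91.8262960) = 3.7491126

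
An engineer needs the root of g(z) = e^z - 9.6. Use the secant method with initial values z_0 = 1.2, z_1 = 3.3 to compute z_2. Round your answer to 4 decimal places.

g(1.2) = -6.279883, g(3.3) = 17.512639
z_2 = 3.300000 − 17.512639·(3.300000 − 1.200000) / (17.512639 − (-6.279883)) = 3.300000 − (36.776542)/(23.792522) = 1.754281

1.7543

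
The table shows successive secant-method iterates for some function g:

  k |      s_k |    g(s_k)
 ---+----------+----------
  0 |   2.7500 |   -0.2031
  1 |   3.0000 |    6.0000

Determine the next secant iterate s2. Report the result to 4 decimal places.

2.7582

s2 = 3.0000 − 6.0000·(3.0000 − 2.7500) / (6.0000 − (-0.2031))
   = 3.0000 − (1.500000)/(6.203100) = 2.758185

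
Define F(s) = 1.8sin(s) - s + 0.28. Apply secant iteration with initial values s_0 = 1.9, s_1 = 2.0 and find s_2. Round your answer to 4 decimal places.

1.9500

F(1.9) = 0.083340, F(2.0) = -0.083265
s_2 = 2.000000 − (-0.083265)·(2.000000 − 1.900000) / (-0.083265 − 0.083340) = 2.000000 − (-0.008326)/(-0.166605) = 1.950023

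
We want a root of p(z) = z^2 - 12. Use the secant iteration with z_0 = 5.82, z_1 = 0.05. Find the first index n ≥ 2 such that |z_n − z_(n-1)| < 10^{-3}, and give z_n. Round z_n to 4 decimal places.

p(5.82) = 21.872400, p(0.05) = -11.997500
z_2 = 0.050000 − (-11.997500)·(-5.770000)/(-33.869900) = 2.093867;  |Δ| = 2.043867
p(2.093867) = -7.615720
z_3 = 2.093867 − (-7.615720)·(2.043867)/(4.381780) = 5.646196;  |Δ| = 3.552329
p(5.646196) = 19.879526
z_4 = 5.646196 − 19.879526·(3.552329)/(27.495247) = 3.077802;  |Δ| = 2.568393
p(3.077802) = -2.527133
z_5 = 3.077802 − (-2.527133)·(-2.568393)/(-22.406659) = 3.367478;  |Δ| = 0.289676
p(3.367478) = -0.660090
z_6 = 3.367478 − (-0.660090)·(0.289676)/(1.867043) = 3.469893;  |Δ| = 0.102414
p(3.469893) = 0.040156
z_7 = 3.469893 − 0.040156·(0.102414)/(0.700245) = 3.464020;  |Δ| = 0.005873
p(3.464020) = -0.000567
z_8 = 3.464020 − (-0.000567)·(-0.005873)/(-0.040723) = 3.464102;  |Δ| = 0.000082
|z_8 − z_7| = 0.000082 < 10^{-3}

n = 8, z_n = 3.4641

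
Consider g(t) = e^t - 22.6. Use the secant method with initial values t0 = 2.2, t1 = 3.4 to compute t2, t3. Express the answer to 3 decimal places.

g(2.2) = -13.57499, g(3.4) = 7.36410
t2 = 3.40000 − 7.36410·(3.40000 − 2.20000) / (7.36410 − (-13.57499)) = 3.40000 − (8.83692)/(20.93909) = 2.97797
g(2.97797) = -2.95211
t3 = 2.97797 − (-2.95211)·(2.97797 − 3.40000) / (-2.95211 − 7.36410) = 2.97797 − (1.24588)/(-10.31621) = 3.09874

2.978, 3.099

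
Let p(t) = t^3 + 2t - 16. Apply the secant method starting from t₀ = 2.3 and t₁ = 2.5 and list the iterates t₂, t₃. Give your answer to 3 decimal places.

p(2.3) = 0.76700, p(2.5) = 4.62500
t₂ = 2.50000 − 4.62500·(2.50000 − 2.30000) / (4.62500 − 0.76700) = 2.50000 − (0.92500)/(3.85800) = 2.26024
p(2.26024) = 0.06731
t₃ = 2.26024 − 0.06731·(2.26024 − 2.50000) / (0.06731 − 4.62500) = 2.26024 − (-0.01614)/(-4.55769) = 2.25670

2.260, 2.257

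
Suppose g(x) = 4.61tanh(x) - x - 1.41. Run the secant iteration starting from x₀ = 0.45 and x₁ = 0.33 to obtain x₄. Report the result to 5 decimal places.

g(0.45) = 0.0849544, g(0.33) = -0.2716192
x₂ = 0.3300000 − (-0.2716192)·(0.3300000 − 0.4500000) / (-0.2716192 − 0.0849544) = 0.3300000 − (0.0325943)/(-0.3565736) = 0.4214097
g(0.4214097) = 0.0039115
x₃ = 0.4214097 − 0.0039115·(0.4214097 − 0.3300000) / (0.0039115 − (-0.2716192)) = 0.4214097 − (0.0003575)/(0.2755307) = 0.4201121
g(0.4201121) = 0.0001725
x₄ = 0.4201121 − 0.0001725·(0.4201121 − 0.4214097) / (0.0001725 − 0.0039115) = 0.4201121 − (-0.0000002)/(-0.0037390) = 0.4200522

0.42005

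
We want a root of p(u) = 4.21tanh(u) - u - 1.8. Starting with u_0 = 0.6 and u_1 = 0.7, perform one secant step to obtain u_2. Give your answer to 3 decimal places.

p(0.6) = -0.13902, p(0.7) = 0.04439
u_2 = 0.70000 − 0.04439·(0.70000 − 0.60000) / (0.04439 − (-0.13902)) = 0.70000 − (0.00444)/(0.18341) = 0.67580

0.676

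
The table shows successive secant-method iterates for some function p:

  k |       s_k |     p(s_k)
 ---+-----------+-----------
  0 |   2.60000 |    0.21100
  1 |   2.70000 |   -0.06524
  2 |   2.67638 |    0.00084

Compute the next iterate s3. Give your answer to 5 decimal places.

2.67668

s3 = 2.67638 − 0.00084·(2.67638 − 2.70000) / (0.00084 − (-0.06524))
   = 2.67638 − (-0.0000198)/(0.0660800) = 2.6766803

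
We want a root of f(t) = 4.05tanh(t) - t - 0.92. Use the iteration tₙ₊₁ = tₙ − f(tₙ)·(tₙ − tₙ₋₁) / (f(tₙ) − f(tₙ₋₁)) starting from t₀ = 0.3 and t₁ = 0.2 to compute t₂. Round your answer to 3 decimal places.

0.314

f(0.3) = -0.04018, f(0.2) = -0.32063
t₂ = 0.20000 − (-0.32063)·(0.20000 − 0.30000) / (-0.32063 − (-0.04018)) = 0.20000 − (0.03206)/(-0.28045) = 0.31433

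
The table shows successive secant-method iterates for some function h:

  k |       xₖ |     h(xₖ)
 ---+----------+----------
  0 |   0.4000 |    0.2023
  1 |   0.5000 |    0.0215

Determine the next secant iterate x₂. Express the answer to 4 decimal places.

x₂ = 0.5000 − 0.0215·(0.5000 − 0.4000) / (0.0215 − 0.2023)
   = 0.5000 − (0.002150)/(-0.180800) = 0.511892

0.5119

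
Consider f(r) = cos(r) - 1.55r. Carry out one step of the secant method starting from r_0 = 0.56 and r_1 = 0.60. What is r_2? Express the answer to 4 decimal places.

f(0.56) = -0.020745, f(0.60) = -0.104664
r_2 = 0.600000 − (-0.104664)·(0.600000 − 0.560000) / (-0.104664 − (-0.020745)) = 0.600000 − (-0.004187)/(-0.083919) = 0.550112

0.5501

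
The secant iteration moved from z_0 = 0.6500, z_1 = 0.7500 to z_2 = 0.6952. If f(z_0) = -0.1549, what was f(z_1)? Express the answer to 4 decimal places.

The secant line through (0.6500, -0.1549) and (0.7500, f(z_1)) crosses zero at z_2 = 0.6952.
So (0.6500, -0.1549), (0.7500, f(z_1)), (0.6952, 0) are collinear:
f(z_1) = -0.1549 · (0.7500 − 0.6952) / (0.6500 − 0.6952) = -0.1549 · (0.054800)/(-0.045200) = 0.187799

0.1878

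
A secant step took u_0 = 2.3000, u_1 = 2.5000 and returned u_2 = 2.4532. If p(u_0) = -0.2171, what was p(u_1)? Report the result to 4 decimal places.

0.0663

The secant line through (2.3000, -0.2171) and (2.5000, p(u_1)) crosses zero at u_2 = 2.4532.
So (2.3000, -0.2171), (2.5000, p(u_1)), (2.4532, 0) are collinear:
p(u_1) = -0.2171 · (2.5000 − 2.4532) / (2.3000 − 2.4532) = -0.2171 · (0.046800)/(-0.153200) = 0.066320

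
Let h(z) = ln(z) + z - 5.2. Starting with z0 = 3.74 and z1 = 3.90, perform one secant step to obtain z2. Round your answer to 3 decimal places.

h(3.74) = -0.14091, h(3.90) = 0.06098
z2 = 3.90000 − 0.06098·(3.90000 − 3.74000) / (0.06098 − (-0.14091)) = 3.90000 − (0.00976)/(0.20189) = 3.85168

3.852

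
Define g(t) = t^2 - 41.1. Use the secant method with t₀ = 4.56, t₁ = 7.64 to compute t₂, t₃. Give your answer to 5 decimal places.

6.22446, 6.39440

g(4.56) = -20.3064000, g(7.64) = 17.2696000
t₂ = 7.6400000 − 17.2696000·(7.6400000 − 4.5600000) / (17.2696000 − (-20.3064000)) = 7.6400000 − (53.1903680)/(37.5760000) = 6.2244590
g(6.2244590) = -2.3561100
t₃ = 6.2244590 − (-2.3561100)·(6.2244590 − 7.6400000) / (-2.3561100 − 17.2696000) = 6.2244590 − (3.3351702)/(-19.6257100) = 6.3943978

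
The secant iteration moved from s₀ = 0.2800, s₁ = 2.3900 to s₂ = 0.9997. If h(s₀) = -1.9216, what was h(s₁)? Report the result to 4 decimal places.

3.7121

The secant line through (0.2800, -1.9216) and (2.3900, h(s₁)) crosses zero at s₂ = 0.9997.
So (0.2800, -1.9216), (2.3900, h(s₁)), (0.9997, 0) are collinear:
h(s₁) = -1.9216 · (2.3900 − 0.9997) / (0.2800 − 0.9997) = -1.9216 · (1.390300)/(-0.719700) = 3.712103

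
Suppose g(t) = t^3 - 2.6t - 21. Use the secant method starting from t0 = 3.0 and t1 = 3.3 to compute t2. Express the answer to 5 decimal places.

3.06620

g(3.0) = -1.8000000, g(3.3) = 6.3570000
t2 = 3.3000000 − 6.3570000·(3.3000000 − 3.0000000) / (6.3570000 − (-1.8000000)) = 3.3000000 − (1.9071000)/(8.1570000) = 3.0662008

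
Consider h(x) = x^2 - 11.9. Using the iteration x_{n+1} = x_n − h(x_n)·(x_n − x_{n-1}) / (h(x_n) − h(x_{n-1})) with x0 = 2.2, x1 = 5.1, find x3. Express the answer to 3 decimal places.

h(2.2) = -7.06000, h(5.1) = 14.11000
x2 = 5.10000 − 14.11000·(5.10000 − 2.20000) / (14.11000 − (-7.06000)) = 5.10000 − (40.91900)/(21.17000) = 3.16712
h(3.16712) = -1.86933
x3 = 3.16712 − (-1.86933)·(3.16712 − 5.10000) / (-1.86933 − 14.11000) = 3.16712 − (3.61318)/(-15.97933) = 3.39324

3.393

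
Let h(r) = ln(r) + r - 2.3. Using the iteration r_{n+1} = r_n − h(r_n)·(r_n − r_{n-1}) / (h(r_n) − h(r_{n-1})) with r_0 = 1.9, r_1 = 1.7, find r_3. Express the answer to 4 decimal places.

h(1.9) = 0.241854, h(1.7) = -0.069372
r_2 = 1.700000 − (-0.069372)·(1.700000 − 1.900000) / (-0.069372 − 0.241854) = 1.700000 − (0.013874)/(-0.311226) = 1.744580
h(1.744580) = 0.001093
r_3 = 1.744580 − 0.001093·(1.744580 − 1.700000) / (0.001093 − (-0.069372)) = 1.744580 − (0.000049)/(0.070465) = 1.743888

1.7439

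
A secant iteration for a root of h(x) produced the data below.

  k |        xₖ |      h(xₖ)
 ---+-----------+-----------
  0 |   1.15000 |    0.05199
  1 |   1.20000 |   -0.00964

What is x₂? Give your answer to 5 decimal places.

x₂ = 1.20000 − (-0.00964)·(1.20000 − 1.15000) / (-0.00964 − 0.05199)
   = 1.20000 − (-0.0004820)/(-0.0616300) = 1.1921791

1.19218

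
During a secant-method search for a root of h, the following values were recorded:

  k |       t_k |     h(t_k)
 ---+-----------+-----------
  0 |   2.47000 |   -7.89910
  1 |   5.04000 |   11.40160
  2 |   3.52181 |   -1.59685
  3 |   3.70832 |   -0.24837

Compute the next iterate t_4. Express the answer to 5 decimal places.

3.74267

t_4 = 3.70832 − (-0.24837)·(3.70832 − 3.52181) / (-0.24837 − (-1.59685))
   = 3.70832 − (-0.0463235)/(1.3484800) = 3.7426724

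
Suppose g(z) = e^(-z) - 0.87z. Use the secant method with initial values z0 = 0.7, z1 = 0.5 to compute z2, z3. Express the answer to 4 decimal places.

0.6208, 0.6190

g(0.7) = -0.112415, g(0.5) = 0.171531
z2 = 0.500000 − 0.171531·(0.500000 − 0.700000) / (0.171531 − (-0.112415)) = 0.500000 − (-0.034306)/(0.283945) = 0.620819
g(0.620819) = -0.002609
z3 = 0.620819 − (-0.002609)·(0.620819 − 0.500000) / (-0.002609 − 0.171531) = 0.620819 − (-0.000315)/(-0.174140) = 0.619009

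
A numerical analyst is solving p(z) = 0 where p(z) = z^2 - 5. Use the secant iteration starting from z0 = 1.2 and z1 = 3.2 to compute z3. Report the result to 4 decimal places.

2.1941

p(1.2) = -3.560000, p(3.2) = 5.240000
z2 = 3.200000 − 5.240000·(3.200000 − 1.200000) / (5.240000 − (-3.560000)) = 3.200000 − (10.480000)/(8.800000) = 2.009091
p(2.009091) = -0.963554
z3 = 2.009091 − (-0.963554)·(2.009091 − 3.200000) / (-0.963554 − 5.240000) = 2.009091 − (1.147505)/(-6.203554) = 2.194066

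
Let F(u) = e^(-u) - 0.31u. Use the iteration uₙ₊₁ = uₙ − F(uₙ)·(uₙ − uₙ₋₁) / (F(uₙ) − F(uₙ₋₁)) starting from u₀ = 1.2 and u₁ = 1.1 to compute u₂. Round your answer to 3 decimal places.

F(1.2) = -0.07081, F(1.1) = -0.00813
u₂ = 1.10000 − (-0.00813)·(1.10000 − 1.20000) / (-0.00813 − (-0.07081)) = 1.10000 − (0.00081)/(0.06268) = 1.08703

1.087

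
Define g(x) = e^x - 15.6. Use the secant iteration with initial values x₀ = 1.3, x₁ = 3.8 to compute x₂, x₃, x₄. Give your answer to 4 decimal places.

g(1.3) = -11.930703, g(3.8) = 29.101184
x₂ = 3.800000 − 29.101184·(3.800000 − 1.300000) / (29.101184 − (-11.930703)) = 3.800000 − (72.752961)/(41.031888) = 2.026917
g(2.026917) = -8.009355
x₃ = 2.026917 − (-8.009355)·(2.026917 − 3.800000) / (-8.009355 − 29.101184) = 2.026917 − (14.201255)/(-37.110540) = 2.409591
g(2.409591) = -4.470592
x₄ = 2.409591 − (-4.470592)·(2.409591 − 2.026917) / (-4.470592 − (-8.009355)) = 2.409591 − (-1.710781)/(3.538763) = 2.893031

2.0269, 2.4096, 2.8930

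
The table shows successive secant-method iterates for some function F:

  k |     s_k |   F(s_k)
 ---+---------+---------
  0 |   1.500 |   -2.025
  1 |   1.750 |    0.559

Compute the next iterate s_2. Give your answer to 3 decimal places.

1.696

s_2 = 1.750 − 0.559·(1.750 − 1.500) / (0.559 − (-2.025))
   = 1.750 − (0.13975)/(2.58400) = 1.69592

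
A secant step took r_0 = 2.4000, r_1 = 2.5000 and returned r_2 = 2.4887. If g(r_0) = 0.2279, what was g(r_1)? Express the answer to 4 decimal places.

The secant line through (2.4000, 0.2279) and (2.5000, g(r_1)) crosses zero at r_2 = 2.4887.
So (2.4000, 0.2279), (2.5000, g(r_1)), (2.4887, 0) are collinear:
g(r_1) = 0.2279 · (2.5000 − 2.4887) / (2.4000 − 2.4887) = 0.2279 · (0.011300)/(-0.088700) = -0.029033

-0.0290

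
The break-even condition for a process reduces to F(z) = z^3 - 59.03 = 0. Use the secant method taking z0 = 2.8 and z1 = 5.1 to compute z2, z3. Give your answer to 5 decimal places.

F(2.8) = -37.0780000, F(5.1) = 73.6210000
z2 = 5.1000000 − 73.6210000·(5.1000000 − 2.8000000) / (73.6210000 − (-37.0780000)) = 5.1000000 − (169.3283000)/(110.6990000) = 3.5703719
F(3.5703719) = -13.5164857
z3 = 3.5703719 − (-13.5164857)·(3.5703719 − 5.1000000) / (-13.5164857 − 73.6210000) = 3.5703719 − (20.6751962)/(-87.1374857) = 3.8076429

3.57037, 3.80764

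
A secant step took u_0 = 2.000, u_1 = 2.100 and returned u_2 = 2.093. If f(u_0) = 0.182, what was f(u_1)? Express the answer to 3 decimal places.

The secant line through (2.000, 0.182) and (2.100, f(u_1)) crosses zero at u_2 = 2.093.
So (2.000, 0.182), (2.100, f(u_1)), (2.093, 0) are collinear:
f(u_1) = 0.182 · (2.100 − 2.093) / (2.000 − 2.093) = 0.182 · (0.00700)/(-0.09300) = -0.01370

-0.014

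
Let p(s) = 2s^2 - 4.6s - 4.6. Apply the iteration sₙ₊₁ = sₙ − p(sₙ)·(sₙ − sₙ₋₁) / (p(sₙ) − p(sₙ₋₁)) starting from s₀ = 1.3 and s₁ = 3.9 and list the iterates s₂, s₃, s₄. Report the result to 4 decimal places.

p(1.3) = -7.200000, p(3.9) = 7.880000
s₂ = 3.900000 − 7.880000·(3.900000 − 1.300000) / (7.880000 − (-7.200000)) = 3.900000 − (20.488000)/(15.080000) = 2.541379
p(2.541379) = -3.373127
s₃ = 2.541379 − (-3.373127)·(2.541379 − 3.900000) / (-3.373127 − 7.880000) = 2.541379 − (4.582800)/(-11.253127) = 2.948626
p(2.948626) = -0.774888
s₄ = 2.948626 − (-0.774888)·(2.948626 − 2.541379) / (-0.774888 − (-3.373127)) = 2.948626 − (-0.315571)/(2.598239) = 3.070082

2.5414, 2.9486, 3.0701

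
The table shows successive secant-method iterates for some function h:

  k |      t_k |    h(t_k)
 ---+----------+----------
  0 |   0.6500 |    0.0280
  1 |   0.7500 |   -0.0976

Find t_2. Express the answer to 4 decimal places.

t_2 = 0.7500 − (-0.0976)·(0.7500 − 0.6500) / (-0.0976 − 0.0280)
   = 0.7500 − (-0.009760)/(-0.125600) = 0.672293

0.6723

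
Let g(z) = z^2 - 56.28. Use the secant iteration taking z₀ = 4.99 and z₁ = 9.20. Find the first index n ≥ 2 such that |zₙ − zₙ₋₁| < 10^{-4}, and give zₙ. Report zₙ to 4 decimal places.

n = 6, zₙ = 7.5020

g(4.99) = -31.379900, g(9.20) = 28.360000
z₂ = 9.200000 − 28.360000·(4.210000)/(59.739900) = 7.201409;  |Δ| = 1.998591
g(7.201409) = -4.419702
z₃ = 7.201409 − (-4.419702)·(-1.998591)/(-32.779702) = 7.470880;  |Δ| = 0.269471
g(7.470880) = -0.465947
z₄ = 7.470880 − (-0.465947)·(0.269471)/(3.953755) = 7.502637;  |Δ| = 0.031757
g(7.502637) = 0.009566
z₅ = 7.502637 − 0.009566·(0.031757)/(0.475513) = 7.501998;  |Δ| = 0.000639
g(7.501998) = -0.000020
z₆ = 7.501998 − (-0.000020)·(-0.000639)/(-0.009586) = 7.502000;  |Δ| = 0.000001
|z₆ − z₅| = 0.000001 < 10^{-4}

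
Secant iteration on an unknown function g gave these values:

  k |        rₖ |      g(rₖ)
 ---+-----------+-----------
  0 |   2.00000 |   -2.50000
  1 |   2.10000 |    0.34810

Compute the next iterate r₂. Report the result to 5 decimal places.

r₂ = 2.10000 − 0.34810·(2.10000 − 2.00000) / (0.34810 − (-2.50000))
   = 2.10000 − (0.0348100)/(2.8481000) = 2.0877778

2.08778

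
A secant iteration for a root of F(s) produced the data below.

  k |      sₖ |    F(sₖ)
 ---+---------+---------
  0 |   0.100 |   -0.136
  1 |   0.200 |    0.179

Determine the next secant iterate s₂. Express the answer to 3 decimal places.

0.143

s₂ = 0.200 − 0.179·(0.200 − 0.100) / (0.179 − (-0.136))
   = 0.200 − (0.01790)/(0.31500) = 0.14317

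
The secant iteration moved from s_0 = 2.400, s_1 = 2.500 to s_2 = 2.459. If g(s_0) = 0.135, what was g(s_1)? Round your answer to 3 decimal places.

-0.094

The secant line through (2.400, 0.135) and (2.500, g(s_1)) crosses zero at s_2 = 2.459.
So (2.400, 0.135), (2.500, g(s_1)), (2.459, 0) are collinear:
g(s_1) = 0.135 · (2.500 − 2.459) / (2.400 − 2.459) = 0.135 · (0.04100)/(-0.05900) = -0.09381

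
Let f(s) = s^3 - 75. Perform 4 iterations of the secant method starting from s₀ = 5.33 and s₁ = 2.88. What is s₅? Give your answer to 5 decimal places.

4.21670

f(5.33) = 76.4194370, f(2.88) = -51.1121280
s₂ = 2.8800000 − (-51.1121280)·(2.8800000 − 5.3300000) / (-51.1121280 − 76.4194370) = 2.8800000 − (125.2247136)/(-127.5315650) = 3.8619115
f(3.8619115) = -17.4020588
s₃ = 3.8619115 − (-17.4020588)·(3.8619115 − 2.8800000) / (-17.4020588 − (-51.1121280)) = 3.8619115 − (-17.0872821)/(33.7100692) = 4.3688011
f(4.3688011) = 8.3847851
s₄ = 4.3688011 − 8.3847851·(4.3688011 − 3.8619115) / (8.3847851 − (-17.4020588)) = 4.3688011 − (4.2501600)/(25.7868438) = 4.2039822
f(4.2039822) = -0.7010645
s₅ = 4.2039822 − (-0.7010645)·(4.2039822 − 4.3688011) / (-0.7010645 − 8.3847851) = 4.2039822 − (0.1155487)/(-9.0858496) = 4.2166996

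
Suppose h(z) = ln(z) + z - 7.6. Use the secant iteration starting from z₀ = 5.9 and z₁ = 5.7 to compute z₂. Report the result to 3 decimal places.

5.836

h(5.9) = 0.07495, h(5.7) = -0.15953
z₂ = 5.70000 − (-0.15953)·(5.70000 − 5.90000) / (-0.15953 − 0.07495) = 5.70000 − (0.03191)/(-0.23449) = 5.83607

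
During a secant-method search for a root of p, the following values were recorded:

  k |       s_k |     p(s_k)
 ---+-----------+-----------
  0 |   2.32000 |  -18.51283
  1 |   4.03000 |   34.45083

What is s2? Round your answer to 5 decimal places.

s2 = 4.03000 − 34.45083·(4.03000 − 2.32000) / (34.45083 − (-18.51283))
   = 4.03000 − (58.9109193)/(52.9636600) = 2.9177106

2.91771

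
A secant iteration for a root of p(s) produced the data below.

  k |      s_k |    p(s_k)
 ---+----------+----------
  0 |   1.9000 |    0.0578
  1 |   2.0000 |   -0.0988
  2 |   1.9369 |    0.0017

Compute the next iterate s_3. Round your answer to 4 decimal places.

1.9380

s_3 = 1.9369 − 0.0017·(1.9369 − 2.0000) / (0.0017 − (-0.0988))
   = 1.9369 − (-0.000107)/(0.100500) = 1.937967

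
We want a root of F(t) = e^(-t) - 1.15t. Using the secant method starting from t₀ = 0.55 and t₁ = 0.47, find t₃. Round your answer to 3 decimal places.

0.518

F(0.55) = -0.05555, F(0.47) = 0.08450
t₂ = 0.47000 − 0.08450·(0.47000 − 0.55000) / (0.08450 − (-0.05555)) = 0.47000 − (-0.00676)/(0.14005) = 0.51827
F(0.51827) = -0.00046
t₃ = 0.51827 − (-0.00046)·(0.51827 − 0.47000) / (-0.00046 − 0.08450) = 0.51827 − (-0.00002)/(-0.08496) = 0.51801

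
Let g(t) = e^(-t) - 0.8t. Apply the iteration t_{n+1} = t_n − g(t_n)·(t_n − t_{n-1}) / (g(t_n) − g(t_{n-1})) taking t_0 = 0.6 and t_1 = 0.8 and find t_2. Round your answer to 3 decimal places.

g(0.6) = 0.06881, g(0.8) = -0.19067
t_2 = 0.80000 − (-0.19067)·(0.80000 − 0.60000) / (-0.19067 − 0.06881) = 0.80000 − (-0.03813)/(-0.25948) = 0.65304

0.653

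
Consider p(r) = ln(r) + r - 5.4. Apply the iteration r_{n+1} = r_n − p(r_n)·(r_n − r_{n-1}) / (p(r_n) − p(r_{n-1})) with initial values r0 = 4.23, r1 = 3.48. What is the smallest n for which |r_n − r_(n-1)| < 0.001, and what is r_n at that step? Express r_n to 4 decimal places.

n = 4, r_n = 4.0110

p(4.23) = 0.272202, p(3.48) = -0.672968
r2 = 3.480000 − (-0.672968)·(-0.750000)/(-0.945170) = 4.014005;  |Δ| = 0.534005
p(4.014005) = 0.003795
r3 = 4.014005 − 0.003795·(0.534005)/(0.676763) = 4.011011;  |Δ| = 0.002995
p(4.011011) = 0.000054
r4 = 4.011011 − 0.000054·(-0.002995)/(-0.003741) = 4.010968;  |Δ| = 0.000043
|r4 − r3| = 0.000043 < 0.001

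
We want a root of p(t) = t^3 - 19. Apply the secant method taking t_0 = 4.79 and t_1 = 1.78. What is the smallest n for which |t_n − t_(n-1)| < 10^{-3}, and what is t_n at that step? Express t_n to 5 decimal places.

p(4.79) = 90.9022390, p(1.78) = -13.3602480
t_2 = 1.7800000 − (-13.3602480)·(-3.0100000)/(-104.2624870) = 2.1657029;  |Δ| = 0.3857029
p(2.1657029) = -8.8422703
t_3 = 2.1657029 − (-8.8422703)·(0.3857029)/(4.5179777) = 2.9205738;  |Δ| = 0.7548708
p(2.9205738) = 5.9117671
t_4 = 2.9205738 − 5.9117671·(0.7548708)/(14.7540374) = 2.6181060;  |Δ| = 0.3024678
p(2.6181060) = -1.0542472
t_5 = 2.6181060 − (-1.0542472)·(-0.3024678)/(-6.9660144) = 2.6638819;  |Δ| = 0.0457759
p(2.6638819) = -0.0963826
t_6 = 2.6638819 − (-0.0963826)·(0.0457759)/(0.9578646) = 2.6684880;  |Δ| = 0.0046061
p(2.6684880) = 0.0018450
t_7 = 2.6684880 − 0.0018450·(0.0046061)/(0.0982276) = 2.6684015;  |Δ| = 0.0000865
|t_7 − t_6| = 0.0000865 < 10^{-3}

n = 7, t_n = 2.66840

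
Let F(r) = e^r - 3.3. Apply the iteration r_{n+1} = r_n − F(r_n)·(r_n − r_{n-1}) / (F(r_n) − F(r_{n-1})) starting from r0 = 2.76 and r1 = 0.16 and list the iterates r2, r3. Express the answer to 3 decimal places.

F(2.76) = 12.49984, F(0.16) = -2.12649
r2 = 0.16000 − (-2.12649)·(0.16000 − 2.76000) / (-2.12649 − 12.49984) = 0.16000 − (5.52887)/(-14.62633) = 0.53801
F(0.53801) = -1.58741
r3 = 0.53801 − (-1.58741)·(0.53801 − 0.16000) / (-1.58741 − (-2.12649)) = 0.53801 − (-0.60005)/(0.53908) = 1.65111

0.538, 1.651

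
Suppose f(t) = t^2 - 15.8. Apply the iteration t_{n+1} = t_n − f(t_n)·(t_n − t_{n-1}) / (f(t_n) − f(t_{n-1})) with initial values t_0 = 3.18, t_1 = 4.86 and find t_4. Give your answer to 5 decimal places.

f(3.18) = -5.6876000, f(4.86) = 7.8196000
t_2 = 4.8600000 − 7.8196000·(4.8600000 − 3.1800000) / (7.8196000 − (-5.6876000)) = 4.8600000 − (13.1369280)/(13.5072000) = 3.8874129
f(3.8874129) = -0.6880207
t_3 = 3.8874129 − (-0.6880207)·(3.8874129 − 4.8600000) / (-0.6880207 − 7.8196000) = 3.8874129 − (0.6691600)/(-8.5076207) = 3.9660671
f(3.9660671) = -0.0703116
t_4 = 3.9660671 − (-0.0703116)·(3.9660671 − 3.8874129) / (-0.0703116 − (-0.6880207)) = 3.9660671 − (-0.0055303)/(0.6177091) = 3.9750200

3.97502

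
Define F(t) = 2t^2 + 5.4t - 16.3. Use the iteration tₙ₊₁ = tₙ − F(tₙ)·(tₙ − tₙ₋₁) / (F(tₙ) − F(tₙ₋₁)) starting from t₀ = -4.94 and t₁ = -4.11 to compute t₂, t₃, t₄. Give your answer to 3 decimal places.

-4.481, -4.510, -4.508

F(-4.94) = 5.83120, F(-4.11) = -4.70980
t₂ = -4.11000 − (-4.70980)·(-4.11000 − (-4.94000)) / (-4.70980 − 5.83120) = -4.11000 − (-3.90913)/(-10.54100) = -4.48085
F(-4.48085) = -0.34055
t₃ = -4.48085 − (-0.34055)·(-4.48085 − (-4.11000)) / (-0.34055 − (-4.70980)) = -4.48085 − (0.12629)/(4.36925) = -4.50976
F(-4.50976) = 0.02311
t₄ = -4.50976 − 0.02311·(-4.50976 − (-4.48085)) / (0.02311 − (-0.34055)) = -4.50976 − (-0.00067)/(0.36366) = -4.50792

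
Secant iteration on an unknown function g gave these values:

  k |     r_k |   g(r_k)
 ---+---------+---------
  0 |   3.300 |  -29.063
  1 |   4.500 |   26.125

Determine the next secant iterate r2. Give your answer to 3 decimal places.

3.932

r2 = 4.500 − 26.125·(4.500 − 3.300) / (26.125 − (-29.063))
   = 4.500 − (31.35000)/(55.18800) = 3.93194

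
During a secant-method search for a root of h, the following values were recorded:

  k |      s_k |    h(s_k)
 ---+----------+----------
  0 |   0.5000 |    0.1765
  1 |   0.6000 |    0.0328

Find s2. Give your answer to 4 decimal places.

0.6228

s2 = 0.6000 − 0.0328·(0.6000 − 0.5000) / (0.0328 − 0.1765)
   = 0.6000 − (0.003280)/(-0.143700) = 0.622825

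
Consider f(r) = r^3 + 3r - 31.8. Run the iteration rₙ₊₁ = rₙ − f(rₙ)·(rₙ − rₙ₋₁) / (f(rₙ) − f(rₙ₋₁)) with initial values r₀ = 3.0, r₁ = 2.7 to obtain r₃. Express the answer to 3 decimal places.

f(3.0) = 4.20000, f(2.7) = -4.01700
r₂ = 2.70000 − (-4.01700)·(2.70000 − 3.00000) / (-4.01700 − 4.20000) = 2.70000 − (1.20510)/(-8.21700) = 2.84666
f(2.84666) = -0.19220
r₃ = 2.84666 − (-0.19220)·(2.84666 − 2.70000) / (-0.19220 − (-4.01700)) = 2.84666 − (-0.02819)/(3.82480) = 2.85403

2.854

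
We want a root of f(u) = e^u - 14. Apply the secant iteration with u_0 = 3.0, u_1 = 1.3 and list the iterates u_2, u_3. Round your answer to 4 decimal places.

f(3.0) = 6.085537, f(1.3) = -10.330703
u_2 = 1.300000 − (-10.330703)·(1.300000 − 3.000000) / (-10.330703 − 6.085537) = 1.300000 − (17.562196)/(-16.416240) = 2.369806
f(2.369806) = -3.304681
u_3 = 2.369806 − (-3.304681)·(2.369806 − 1.300000) / (-3.304681 − (-10.330703)) = 2.369806 − (-3.535368)/(7.026023) = 2.872988

2.3698, 2.8730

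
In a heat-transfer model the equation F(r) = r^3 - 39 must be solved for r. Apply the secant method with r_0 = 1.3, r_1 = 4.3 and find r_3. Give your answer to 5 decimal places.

3.22451

F(1.3) = -36.8030000, F(4.3) = 40.5070000
r_2 = 4.3000000 − 40.5070000·(4.3000000 − 1.3000000) / (40.5070000 − (-36.8030000)) = 4.3000000 − (121.5210000)/(77.3100000) = 2.7281335
F(2.7281335) = -18.6952872
r_3 = 2.7281335 − (-18.6952872)·(2.7281335 − 4.3000000) / (-18.6952872 − 40.5070000) = 2.7281335 − (29.3864959)/(-59.2022872) = 3.2245078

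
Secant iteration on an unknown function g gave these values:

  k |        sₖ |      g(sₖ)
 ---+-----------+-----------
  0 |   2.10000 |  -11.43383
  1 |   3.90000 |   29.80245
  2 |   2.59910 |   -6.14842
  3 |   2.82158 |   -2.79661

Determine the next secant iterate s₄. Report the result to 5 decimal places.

3.00721

s₄ = 2.82158 − (-2.79661)·(2.82158 − 2.59910) / (-2.79661 − (-6.14842))
   = 2.82158 − (-0.6221898)/(3.3518100) = 3.0072080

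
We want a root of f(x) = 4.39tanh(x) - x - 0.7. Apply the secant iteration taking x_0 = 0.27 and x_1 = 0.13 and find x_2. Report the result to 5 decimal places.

f(0.27) = 0.1873130, f(0.13) = -0.2624934
x_2 = 0.1300000 − (-0.2624934)·(0.1300000 − 0.2700000) / (-0.2624934 − 0.1873130) = 0.1300000 − (0.0367491)/(-0.4498064) = 0.2116998

0.21170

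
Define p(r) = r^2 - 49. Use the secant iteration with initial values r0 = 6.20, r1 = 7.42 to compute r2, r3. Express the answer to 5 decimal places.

6.97533, 6.99928

p(6.20) = -10.5600000, p(7.42) = 6.0564000
r2 = 7.4200000 − 6.0564000·(7.4200000 − 6.2000000) / (6.0564000 − (-10.5600000)) = 7.4200000 − (7.3888080)/(16.6164000) = 6.9753304
p(6.9753304) = -0.3447659
r3 = 6.9753304 − (-0.3447659)·(6.9753304 − 7.4200000) / (-0.3447659 − 6.0564000) = 6.9753304 − (0.1533069)/(-6.4011659) = 6.9992802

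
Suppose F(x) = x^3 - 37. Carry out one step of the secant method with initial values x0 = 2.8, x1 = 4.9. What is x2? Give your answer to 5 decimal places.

F(2.8) = -15.0480000, F(4.9) = 80.6490000
x2 = 4.9000000 − 80.6490000·(4.9000000 − 2.8000000) / (80.6490000 − (-15.0480000)) = 4.9000000 − (169.3629000)/(95.6970000) = 3.1302172

3.13022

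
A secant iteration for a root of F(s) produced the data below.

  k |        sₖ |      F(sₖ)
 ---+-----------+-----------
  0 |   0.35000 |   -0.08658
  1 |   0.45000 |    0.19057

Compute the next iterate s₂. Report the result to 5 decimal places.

0.38124

s₂ = 0.45000 − 0.19057·(0.45000 − 0.35000) / (0.19057 − (-0.08658))
   = 0.45000 − (0.0190570)/(0.2771500) = 0.3812394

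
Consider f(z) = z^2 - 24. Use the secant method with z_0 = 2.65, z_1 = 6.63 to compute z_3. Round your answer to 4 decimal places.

f(2.65) = -16.977500, f(6.63) = 19.956900
z_2 = 6.630000 − 19.956900·(6.630000 − 2.650000) / (19.956900 − (-16.977500)) = 6.630000 − (79.428462)/(36.934400) = 4.479472
f(4.479472) = -3.934331
z_3 = 4.479472 − (-3.934331)·(4.479472 − 6.630000) / (-3.934331 − 19.956900) = 4.479472 − (8.460889)/(-23.891231) = 4.833614

4.8336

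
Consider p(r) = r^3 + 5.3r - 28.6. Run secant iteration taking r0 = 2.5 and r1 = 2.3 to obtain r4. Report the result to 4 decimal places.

p(2.5) = 0.275000, p(2.3) = -4.243000
r2 = 2.300000 − (-4.243000)·(2.300000 − 2.500000) / (-4.243000 − 0.275000) = 2.300000 − (0.848600)/(-4.518000) = 2.487826
p(2.487826) = -0.016664
r3 = 2.487826 − (-0.016664)·(2.487826 − 2.300000) / (-0.016664 − (-4.243000)) = 2.487826 − (-0.003130)/(4.226336) = 2.488567
p(2.488567) = 0.001016
r4 = 2.488567 − 0.001016·(2.488567 − 2.487826) / (0.001016 − (-0.016664)) = 2.488567 − (0.000001)/(0.017680) = 2.488524

2.4885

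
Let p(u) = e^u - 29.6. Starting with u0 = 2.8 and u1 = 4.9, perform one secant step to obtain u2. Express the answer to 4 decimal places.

p(2.8) = -13.155353, p(4.9) = 104.689780
u2 = 4.900000 − 104.689780·(4.900000 − 2.800000) / (104.689780 − (-13.155353)) = 4.900000 − (219.848537)/(117.845133) = 3.034428

3.0344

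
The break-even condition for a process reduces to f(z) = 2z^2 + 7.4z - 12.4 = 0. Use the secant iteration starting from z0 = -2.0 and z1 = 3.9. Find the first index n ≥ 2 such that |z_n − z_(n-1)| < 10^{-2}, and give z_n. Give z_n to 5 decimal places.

n = 7, z_n = 1.25202

f(-2.0) = -19.2000000, f(3.9) = 46.8800000
z2 = 3.9000000 − 46.8800000·(5.9000000)/(66.0800000) = -0.2857143;  |Δ| = 4.1857143
f(-0.2857143) = -14.3510204
z3 = -0.2857143 − (-14.3510204)·(-4.1857143)/(-61.2310204) = 0.6953125;  |Δ| = 0.9810268
f(0.6953125) = -6.2877686
z4 = 0.6953125 − (-6.2877686)·(0.9810268)/(8.0632519) = 1.4603226;  |Δ| = 0.7650101
f(1.4603226) = 2.6714719
z5 = 1.4603226 − 2.6714719·(0.7650101)/(8.9592404) = 1.2322114;  |Δ| = 0.2281112
f(1.2322114) = -0.2449453
z6 = 1.2322114 − (-0.2449453)·(-0.2281112)/(-2.9164172) = 1.2513701;  |Δ| = 0.0191587
f(1.2513701) = -0.0080065
z7 = 1.2513701 − (-0.0080065)·(0.0191587)/(0.2369388) = 1.2520175;  |Δ| = 0.0006474
|z7 − z6| = 0.0006474 < 10^{-2}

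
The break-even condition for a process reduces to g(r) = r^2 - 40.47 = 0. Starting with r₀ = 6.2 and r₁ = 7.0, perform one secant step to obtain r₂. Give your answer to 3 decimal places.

g(6.2) = -2.03000, g(7.0) = 8.53000
r₂ = 7.00000 − 8.53000·(7.00000 − 6.20000) / (8.53000 − (-2.03000)) = 7.00000 − (6.82400)/(10.56000) = 6.35379

6.354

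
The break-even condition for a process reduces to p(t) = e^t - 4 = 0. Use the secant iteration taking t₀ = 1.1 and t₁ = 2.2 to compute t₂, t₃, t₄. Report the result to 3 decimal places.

1.282, 1.349, 1.388

p(1.1) = -0.99583, p(2.2) = 5.02501
t₂ = 2.20000 − 5.02501·(2.20000 − 1.10000) / (5.02501 − (-0.99583)) = 2.20000 − (5.52751)/(6.02085) = 1.28194
p(1.28194) = -0.39639
t₃ = 1.28194 − (-0.39639)·(1.28194 − 2.20000) / (-0.39639 − 5.02501) = 1.28194 − (0.36391)/(-5.42140) = 1.34906
p(1.34906) = -0.14619
t₄ = 1.34906 − (-0.14619)·(1.34906 − 1.28194) / (-0.14619 − (-0.39639)) = 1.34906 − (-0.00981)/(0.25019) = 1.38828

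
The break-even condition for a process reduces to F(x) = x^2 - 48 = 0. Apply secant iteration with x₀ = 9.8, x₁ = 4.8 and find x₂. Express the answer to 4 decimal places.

6.5096

F(9.8) = 48.040000, F(4.8) = -24.960000
x₂ = 4.800000 − (-24.960000)·(4.800000 − 9.800000) / (-24.960000 − 48.040000) = 4.800000 − (124.800000)/(-73.000000) = 6.509589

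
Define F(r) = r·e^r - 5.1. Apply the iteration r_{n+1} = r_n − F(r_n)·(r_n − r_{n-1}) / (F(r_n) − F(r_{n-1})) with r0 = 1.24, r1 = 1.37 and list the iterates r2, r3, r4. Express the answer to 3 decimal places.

F(1.24) = -0.81504, F(1.37) = 0.29143
r2 = 1.37000 − 0.29143·(1.37000 − 1.24000) / (0.29143 − (-0.81504)) = 1.37000 − (0.03789)/(1.10647) = 1.33576
F(1.33576) = -0.02026
r3 = 1.33576 − (-0.02026)·(1.33576 − 1.37000) / (-0.02026 − 0.29143) = 1.33576 − (0.00069)/(-0.31169) = 1.33799
F(1.33799) = -0.00046
r4 = 1.33799 − (-0.00046)·(1.33799 − 1.33576) / (-0.00046 − (-0.02026)) = 1.33799 − (0.00000)/(0.01980) = 1.33804

1.336, 1.338, 1.338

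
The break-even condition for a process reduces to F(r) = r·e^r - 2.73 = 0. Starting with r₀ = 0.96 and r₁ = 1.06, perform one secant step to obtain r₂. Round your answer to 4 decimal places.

F(0.96) = -0.222771, F(1.06) = 0.329553
r₂ = 1.060000 − 0.329553·(1.060000 − 0.960000) / (0.329553 − (-0.222771)) = 1.060000 − (0.032955)/(0.552325) = 1.000333

1.0003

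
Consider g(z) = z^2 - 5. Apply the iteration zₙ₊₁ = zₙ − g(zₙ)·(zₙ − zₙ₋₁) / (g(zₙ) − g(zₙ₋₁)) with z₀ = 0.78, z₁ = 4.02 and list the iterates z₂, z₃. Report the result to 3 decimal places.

1.695, 2.067

g(0.78) = -4.39160, g(4.02) = 11.16040
z₂ = 4.02000 − 11.16040·(4.02000 − 0.78000) / (11.16040 − (-4.39160)) = 4.02000 − (36.15970)/(15.55200) = 1.69492
g(1.69492) = -2.12726
z₃ = 1.69492 − (-2.12726)·(1.69492 − 4.02000) / (-2.12726 − 11.16040) = 1.69492 − (4.94605)/(-13.28766) = 2.06715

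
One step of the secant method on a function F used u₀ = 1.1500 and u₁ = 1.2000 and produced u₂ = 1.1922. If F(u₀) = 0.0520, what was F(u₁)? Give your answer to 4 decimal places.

The secant line through (1.1500, 0.0520) and (1.2000, F(u₁)) crosses zero at u₂ = 1.1922.
So (1.1500, 0.0520), (1.2000, F(u₁)), (1.1922, 0) are collinear:
F(u₁) = 0.0520 · (1.2000 − 1.1922) / (1.1500 − 1.1922) = 0.0520 · (0.007800)/(-0.042200) = -0.009611

-0.0096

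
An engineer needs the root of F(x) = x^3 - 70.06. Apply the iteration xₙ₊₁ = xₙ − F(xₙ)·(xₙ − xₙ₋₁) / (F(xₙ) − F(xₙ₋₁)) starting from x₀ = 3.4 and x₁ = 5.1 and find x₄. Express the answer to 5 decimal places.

4.12384

F(3.4) = -30.7560000, F(5.1) = 62.5910000
x₂ = 5.1000000 − 62.5910000·(5.1000000 − 3.4000000) / (62.5910000 − (-30.7560000)) = 5.1000000 − (106.4047000)/(93.3470000) = 3.9601166
F(3.9601166) = -7.9553806
x₃ = 3.9601166 − (-7.9553806)·(3.9601166 − 5.1000000) / (-7.9553806 − 62.5910000) = 3.9601166 − (9.0682066)/(-70.5463806) = 4.0886590
F(4.0886590) = -1.7093444
x₄ = 4.0886590 − (-1.7093444)·(4.0886590 − 3.9601166) / (-1.7093444 − (-7.9553806)) = 4.0886590 − (-0.2197234)/(6.2460361) = 4.1238371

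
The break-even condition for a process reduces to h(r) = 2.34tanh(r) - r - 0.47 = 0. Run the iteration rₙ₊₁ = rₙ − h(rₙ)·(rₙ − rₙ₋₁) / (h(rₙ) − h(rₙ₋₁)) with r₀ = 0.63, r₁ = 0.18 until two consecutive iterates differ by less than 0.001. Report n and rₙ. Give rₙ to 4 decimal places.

h(0.63) = 0.205842, h(0.18) = -0.233291
r₂ = 0.180000 − (-0.233291)·(-0.450000)/(-0.439133) = 0.419064;  |Δ| = 0.239064
h(0.419064) = 0.037907
r₃ = 0.419064 − 0.037907·(0.239064)/(0.271198) = 0.385648;  |Δ| = 0.033416
h(0.385648) = 0.004542
r₄ = 0.385648 − 0.004542·(-0.033416)/(-0.033366) = 0.381100;  |Δ| = 0.004549
h(0.381100) = -0.000130
r₅ = 0.381100 − (-0.000130)·(-0.004549)/(-0.004672) = 0.381227;  |Δ| = 0.000127
|r₅ − r₄| = 0.000127 < 0.001

n = 5, rₙ = 0.3812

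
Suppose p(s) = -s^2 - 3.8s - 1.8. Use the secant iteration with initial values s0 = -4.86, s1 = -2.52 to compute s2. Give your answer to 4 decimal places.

p(-4.86) = -6.951600, p(-2.52) = 1.425600
s2 = -2.520000 − 1.425600·(-2.520000 − (-4.860000)) / (1.425600 − (-6.951600)) = -2.520000 − (3.335904)/(8.377200) = -2.918212

-2.9182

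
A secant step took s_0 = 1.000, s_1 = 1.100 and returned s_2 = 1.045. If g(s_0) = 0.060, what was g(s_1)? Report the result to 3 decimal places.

-0.073

The secant line through (1.000, 0.060) and (1.100, g(s_1)) crosses zero at s_2 = 1.045.
So (1.000, 0.060), (1.100, g(s_1)), (1.045, 0) are collinear:
g(s_1) = 0.060 · (1.100 − 1.045) / (1.000 − 1.045) = 0.060 · (0.05500)/(-0.04500) = -0.07333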